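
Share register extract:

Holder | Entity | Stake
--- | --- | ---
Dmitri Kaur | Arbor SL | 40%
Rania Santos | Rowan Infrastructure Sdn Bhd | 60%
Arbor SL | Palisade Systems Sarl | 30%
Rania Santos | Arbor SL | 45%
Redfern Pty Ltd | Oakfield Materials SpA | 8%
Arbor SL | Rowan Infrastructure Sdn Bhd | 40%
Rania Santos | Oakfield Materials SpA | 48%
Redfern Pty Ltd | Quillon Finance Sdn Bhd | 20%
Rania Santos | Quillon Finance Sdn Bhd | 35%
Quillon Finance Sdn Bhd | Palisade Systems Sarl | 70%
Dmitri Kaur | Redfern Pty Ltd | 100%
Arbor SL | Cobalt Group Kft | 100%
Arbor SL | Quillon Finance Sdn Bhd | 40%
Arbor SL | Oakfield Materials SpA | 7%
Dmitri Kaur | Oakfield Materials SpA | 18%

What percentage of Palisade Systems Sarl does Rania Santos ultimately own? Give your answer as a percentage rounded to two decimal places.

Rania reaches Palisade along 3 paths.
Via Arbor → Quillon: 45% × 40% × 70% = 12.6%.
Via Quillon: 35% × 70% = 24.5%.
Via Arbor: 45% × 30% = 13.5%.
Total: 12.6% + 24.5% + 13.5% = 50.6%.
Rounded: 50.60%.

50.60%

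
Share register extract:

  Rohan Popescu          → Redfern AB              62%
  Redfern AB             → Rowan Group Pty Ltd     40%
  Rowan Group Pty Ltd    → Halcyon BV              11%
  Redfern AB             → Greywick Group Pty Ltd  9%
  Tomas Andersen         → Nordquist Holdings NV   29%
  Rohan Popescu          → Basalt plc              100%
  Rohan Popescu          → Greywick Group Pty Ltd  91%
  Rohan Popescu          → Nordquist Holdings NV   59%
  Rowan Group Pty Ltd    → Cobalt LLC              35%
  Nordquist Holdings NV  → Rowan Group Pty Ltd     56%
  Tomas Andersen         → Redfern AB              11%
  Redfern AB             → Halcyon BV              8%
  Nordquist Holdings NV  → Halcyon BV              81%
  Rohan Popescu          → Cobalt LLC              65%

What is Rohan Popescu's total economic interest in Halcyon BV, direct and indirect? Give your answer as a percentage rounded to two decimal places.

59.11%

Rohan reaches Halcyon along 4 paths.
Via Redfern: 62% × 8% = 4.96%.
Via Redfern → Rowan: 62% × 40% × 11% = 2.728%.
Via Nordquist → Rowan: 59% × 56% × 11% = 3.6344%.
Via Nordquist: 59% × 81% = 47.79%.
Total: 4.96% + 2.728% + 3.6344% + 47.79% = 59.1124%.
Rounded: 59.11%.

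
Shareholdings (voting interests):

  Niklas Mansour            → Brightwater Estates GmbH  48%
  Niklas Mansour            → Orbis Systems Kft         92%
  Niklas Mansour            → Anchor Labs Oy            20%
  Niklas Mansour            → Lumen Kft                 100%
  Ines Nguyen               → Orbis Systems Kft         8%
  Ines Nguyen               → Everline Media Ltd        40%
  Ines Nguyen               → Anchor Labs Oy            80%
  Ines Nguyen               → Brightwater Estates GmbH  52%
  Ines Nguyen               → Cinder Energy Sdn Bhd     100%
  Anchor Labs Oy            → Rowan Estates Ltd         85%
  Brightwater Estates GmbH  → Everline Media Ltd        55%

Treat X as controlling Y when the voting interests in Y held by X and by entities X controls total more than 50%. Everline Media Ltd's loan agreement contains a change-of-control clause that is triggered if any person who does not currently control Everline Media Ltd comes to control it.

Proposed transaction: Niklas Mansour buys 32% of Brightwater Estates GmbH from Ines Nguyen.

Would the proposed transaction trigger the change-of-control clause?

Yes

The purchase adds only to Niklas's holdings (Ines's stake shrinks), so Niklas is the only person who could newly come to control Everline.
Niklas holds 92% of Orbis, so Niklas controls Orbis.
Niklas holds 100% of Lumen, so Niklas controls Lumen.
Neither Niklas nor any entity Niklas controls holds any voting interest in Everline.
So before the transaction, Niklas does not control Everline.
After the purchase, Niklas's direct stake in Brightwater rises to 48% + 32% = 80%, and Ines's stake falls to 20%.
Niklas holds 80% of Brightwater, so Niklas controls Brightwater.
Brightwater holds 55% of Everline, so Niklas controls Everline.
Niklas did not control Everline before and does after, so the clause is triggered.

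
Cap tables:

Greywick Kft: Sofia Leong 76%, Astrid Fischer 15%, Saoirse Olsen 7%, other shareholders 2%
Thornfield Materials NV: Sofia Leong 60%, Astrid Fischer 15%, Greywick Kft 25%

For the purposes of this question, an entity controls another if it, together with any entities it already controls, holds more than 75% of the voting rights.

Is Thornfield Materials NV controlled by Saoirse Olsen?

Saoirse's largest direct stake is 7% in Greywick, which does not meet the threshold, so Saoirse controls no company.
Neither Saoirse nor any entity Saoirse controls holds any voting interest in Thornfield.
So Saoirse does not control Thornfield.

No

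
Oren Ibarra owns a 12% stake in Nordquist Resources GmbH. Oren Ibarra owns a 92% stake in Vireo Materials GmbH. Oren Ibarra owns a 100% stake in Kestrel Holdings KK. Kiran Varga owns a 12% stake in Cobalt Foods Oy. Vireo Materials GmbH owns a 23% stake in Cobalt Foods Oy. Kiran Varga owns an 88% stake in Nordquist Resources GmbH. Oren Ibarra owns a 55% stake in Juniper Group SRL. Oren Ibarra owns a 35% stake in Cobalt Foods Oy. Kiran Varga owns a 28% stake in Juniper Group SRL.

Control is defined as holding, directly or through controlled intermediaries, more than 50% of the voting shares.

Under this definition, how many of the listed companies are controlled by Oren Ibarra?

4

Oren holds 92% of Vireo, so Oren controls Vireo.
Oren holds 55% of Juniper, so Oren controls Juniper.
Vireo and Oren together hold 23% + 35% = 58% of Cobalt, so Oren controls Cobalt.
Oren holds 100% of Kestrel, so Oren controls Kestrel.
No other company's threshold is met.
Oren controls 4 companies.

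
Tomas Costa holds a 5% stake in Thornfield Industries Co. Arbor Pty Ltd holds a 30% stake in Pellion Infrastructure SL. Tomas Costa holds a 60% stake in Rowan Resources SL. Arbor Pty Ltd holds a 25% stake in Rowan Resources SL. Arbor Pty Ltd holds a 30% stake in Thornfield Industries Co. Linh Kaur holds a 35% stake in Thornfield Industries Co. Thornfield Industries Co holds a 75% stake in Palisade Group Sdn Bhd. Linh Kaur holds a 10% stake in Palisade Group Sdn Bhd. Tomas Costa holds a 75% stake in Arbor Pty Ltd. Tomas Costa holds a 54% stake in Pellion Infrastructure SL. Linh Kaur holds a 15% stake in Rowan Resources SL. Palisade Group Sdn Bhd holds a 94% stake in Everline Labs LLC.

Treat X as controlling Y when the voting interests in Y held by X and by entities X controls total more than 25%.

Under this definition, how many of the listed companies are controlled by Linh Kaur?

3

Linh holds 35% of Thornfield, so Linh controls Thornfield.
Thornfield and Linh together hold 75% + 10% = 85% of Palisade, so Linh controls Palisade.
Palisade holds 94% of Everline, so Linh controls Everline.
No other company's threshold is met.
Linh controls 3 companies.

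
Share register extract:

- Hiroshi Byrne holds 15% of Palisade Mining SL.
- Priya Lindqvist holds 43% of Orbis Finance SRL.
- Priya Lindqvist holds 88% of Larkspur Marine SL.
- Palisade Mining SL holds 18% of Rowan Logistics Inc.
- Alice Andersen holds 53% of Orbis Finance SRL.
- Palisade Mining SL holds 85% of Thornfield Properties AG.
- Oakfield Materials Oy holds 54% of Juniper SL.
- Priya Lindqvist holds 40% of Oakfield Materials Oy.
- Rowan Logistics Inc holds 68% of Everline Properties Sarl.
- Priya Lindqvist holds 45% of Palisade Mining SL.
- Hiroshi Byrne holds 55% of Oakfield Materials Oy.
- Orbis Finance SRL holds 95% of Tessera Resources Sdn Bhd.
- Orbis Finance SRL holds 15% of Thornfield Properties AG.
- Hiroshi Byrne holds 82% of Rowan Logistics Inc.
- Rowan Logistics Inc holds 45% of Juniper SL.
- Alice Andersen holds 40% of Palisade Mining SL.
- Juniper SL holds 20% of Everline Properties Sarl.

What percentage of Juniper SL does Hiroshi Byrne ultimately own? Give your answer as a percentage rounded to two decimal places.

67.82%

Hiroshi reaches Juniper along 3 paths.
Via Palisade → Rowan: 15% × 18% × 45% = 1.215%.
Via Rowan: 82% × 45% = 36.9%.
Via Oakfield: 55% × 54% = 29.7%.
Total: 1.215% + 36.9% + 29.7% = 67.815%.
Rounded: 67.82%.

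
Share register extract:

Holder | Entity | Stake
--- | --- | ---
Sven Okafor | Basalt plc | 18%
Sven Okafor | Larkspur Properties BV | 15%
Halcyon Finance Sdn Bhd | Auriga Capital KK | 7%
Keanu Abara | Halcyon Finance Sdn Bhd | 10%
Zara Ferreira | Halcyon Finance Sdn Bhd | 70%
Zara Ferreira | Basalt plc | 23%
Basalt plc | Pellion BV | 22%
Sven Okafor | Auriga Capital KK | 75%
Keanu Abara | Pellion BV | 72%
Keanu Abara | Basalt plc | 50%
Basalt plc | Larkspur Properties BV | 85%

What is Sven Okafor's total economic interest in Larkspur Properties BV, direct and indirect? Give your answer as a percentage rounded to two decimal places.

30.30%

Sven reaches Larkspur along 2 paths.
Direct stake: 15% = 15%.
Via Basalt: 18% × 85% = 15.3%.
Total: 15% + 15.3% = 30.3%.
Rounded: 30.30%.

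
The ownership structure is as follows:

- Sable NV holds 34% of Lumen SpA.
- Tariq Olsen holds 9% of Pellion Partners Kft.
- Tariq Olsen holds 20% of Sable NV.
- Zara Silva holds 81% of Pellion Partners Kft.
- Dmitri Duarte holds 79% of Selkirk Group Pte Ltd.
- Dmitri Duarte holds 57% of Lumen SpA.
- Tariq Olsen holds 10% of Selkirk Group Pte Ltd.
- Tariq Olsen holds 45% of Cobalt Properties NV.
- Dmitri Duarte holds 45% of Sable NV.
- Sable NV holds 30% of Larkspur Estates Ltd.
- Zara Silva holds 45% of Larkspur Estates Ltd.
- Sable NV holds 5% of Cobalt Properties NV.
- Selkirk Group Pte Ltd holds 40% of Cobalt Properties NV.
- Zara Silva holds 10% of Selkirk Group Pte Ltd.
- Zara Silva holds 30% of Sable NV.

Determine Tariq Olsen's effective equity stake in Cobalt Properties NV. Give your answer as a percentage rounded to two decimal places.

Tariq reaches Cobalt along 3 paths.
Via Sable: 20% × 5% = 1%.
Direct stake: 45% = 45%.
Via Selkirk: 10% × 40% = 4%.
Total: 1% + 45% + 4% = 50%.
Rounded: 50.00%.

50.00%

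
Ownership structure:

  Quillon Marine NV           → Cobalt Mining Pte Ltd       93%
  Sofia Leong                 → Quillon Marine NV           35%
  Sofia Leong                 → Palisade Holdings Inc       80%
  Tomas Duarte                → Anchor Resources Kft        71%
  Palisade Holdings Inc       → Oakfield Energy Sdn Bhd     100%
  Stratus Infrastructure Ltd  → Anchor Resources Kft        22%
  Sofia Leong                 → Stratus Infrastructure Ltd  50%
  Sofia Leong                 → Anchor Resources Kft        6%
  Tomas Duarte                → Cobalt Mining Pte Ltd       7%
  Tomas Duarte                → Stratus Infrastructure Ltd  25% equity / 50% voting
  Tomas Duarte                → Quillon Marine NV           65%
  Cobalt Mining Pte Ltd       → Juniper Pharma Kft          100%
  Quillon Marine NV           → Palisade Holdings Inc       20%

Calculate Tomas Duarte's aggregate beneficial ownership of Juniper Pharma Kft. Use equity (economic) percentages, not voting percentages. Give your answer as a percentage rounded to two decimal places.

67.45%

Tomas reaches Juniper along 2 paths.
Via Quillon → Cobalt: 65% × 93% × 100% = 60.45%.
Via Cobalt: 7% × 100% = 7%.
Total: 60.45% + 7% = 67.45%.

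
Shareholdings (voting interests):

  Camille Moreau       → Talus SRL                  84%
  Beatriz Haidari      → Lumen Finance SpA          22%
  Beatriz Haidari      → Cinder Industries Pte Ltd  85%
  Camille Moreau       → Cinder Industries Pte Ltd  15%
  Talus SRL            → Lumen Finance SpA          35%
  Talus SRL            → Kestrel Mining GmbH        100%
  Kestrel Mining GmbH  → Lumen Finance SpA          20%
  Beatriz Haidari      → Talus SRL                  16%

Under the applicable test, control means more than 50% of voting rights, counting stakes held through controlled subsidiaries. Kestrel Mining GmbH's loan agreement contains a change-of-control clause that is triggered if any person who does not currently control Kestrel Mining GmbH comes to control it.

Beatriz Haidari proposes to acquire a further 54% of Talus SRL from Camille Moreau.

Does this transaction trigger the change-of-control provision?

Yes

The purchase adds only to Beatriz's holdings (Camille's stake shrinks), so Beatriz is the only person who could newly come to control Kestrel.
Beatriz holds 85% of Cinder, so Beatriz controls Cinder.
Neither Beatriz nor any entity Beatriz controls holds any voting interest in Kestrel.
So before the transaction, Beatriz does not control Kestrel.
After the purchase, Beatriz's direct stake in Talus rises to 16% + 54% = 70%, and Camille's stake falls to 30%.
Beatriz holds 70% of Talus, so Beatriz controls Talus.
Talus holds 100% of Kestrel, so Beatriz controls Kestrel.
Beatriz did not control Kestrel before and does after, so the clause is triggered.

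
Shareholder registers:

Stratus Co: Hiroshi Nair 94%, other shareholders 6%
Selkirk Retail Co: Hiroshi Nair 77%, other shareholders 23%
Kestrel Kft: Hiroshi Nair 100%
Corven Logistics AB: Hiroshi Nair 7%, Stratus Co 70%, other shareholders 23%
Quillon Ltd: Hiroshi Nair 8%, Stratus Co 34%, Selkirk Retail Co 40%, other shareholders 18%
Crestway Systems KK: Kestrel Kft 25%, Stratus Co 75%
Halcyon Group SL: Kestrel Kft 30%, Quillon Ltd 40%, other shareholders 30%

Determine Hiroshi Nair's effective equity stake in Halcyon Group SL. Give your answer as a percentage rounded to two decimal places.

Hiroshi reaches Halcyon along 4 paths.
Via Kestrel: 100% × 30% = 30%.
Via Quillon: 8% × 40% = 3.2%.
Via Stratus → Quillon: 94% × 34% × 40% = 12.784%.
Via Selkirk → Quillon: 77% × 40% × 40% = 12.32%.
Total: 30% + 3.2% + 12.784% + 12.32% = 58.304%.
Rounded: 58.30%.

58.30%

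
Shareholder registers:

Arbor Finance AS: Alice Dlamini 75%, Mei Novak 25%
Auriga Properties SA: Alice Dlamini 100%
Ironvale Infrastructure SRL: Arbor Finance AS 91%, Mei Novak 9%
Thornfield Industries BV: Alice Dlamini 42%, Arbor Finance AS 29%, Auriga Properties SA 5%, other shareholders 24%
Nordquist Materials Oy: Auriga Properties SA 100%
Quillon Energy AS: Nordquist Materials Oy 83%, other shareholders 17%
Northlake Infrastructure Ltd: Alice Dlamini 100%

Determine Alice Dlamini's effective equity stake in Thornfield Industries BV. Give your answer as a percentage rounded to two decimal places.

Alice reaches Thornfield along 3 paths.
Direct stake: 42% = 42%.
Via Arbor: 75% × 29% = 21.75%.
Via Auriga: 100% × 5% = 5%.
Total: 42% + 21.75% + 5% = 68.75%.

68.75%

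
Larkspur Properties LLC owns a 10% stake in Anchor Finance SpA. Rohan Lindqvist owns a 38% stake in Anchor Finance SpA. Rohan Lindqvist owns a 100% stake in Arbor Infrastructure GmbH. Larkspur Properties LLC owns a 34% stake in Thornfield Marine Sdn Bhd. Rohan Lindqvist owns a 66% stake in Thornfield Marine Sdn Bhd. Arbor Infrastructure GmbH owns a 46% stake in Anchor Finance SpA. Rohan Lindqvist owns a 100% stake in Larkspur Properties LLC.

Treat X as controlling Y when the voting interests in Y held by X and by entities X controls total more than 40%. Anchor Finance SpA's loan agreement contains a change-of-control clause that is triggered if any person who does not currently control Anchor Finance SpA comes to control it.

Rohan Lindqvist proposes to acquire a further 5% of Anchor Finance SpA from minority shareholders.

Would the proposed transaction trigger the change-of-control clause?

No

The purchase changes only Rohan's holdings, so Rohan is the only person who could newly come to control Anchor.
Rohan holds 100% of Larkspur, so Rohan controls Larkspur.
Rohan holds 100% of Arbor, so Rohan controls Arbor.
Arbor and Rohan and Larkspur together hold 46% + 38% + 10% = 94% of Anchor, so Rohan controls Anchor.
So Rohan already controls Anchor before the transaction.
After the purchase, Rohan's direct stake in Anchor rises to 38% + 5% = 43%.
Rohan controlled Anchor already, so this is not a new person acquiring control; every other person's position is unchanged or reduced.
No new person acquires control, so the clause is not triggered.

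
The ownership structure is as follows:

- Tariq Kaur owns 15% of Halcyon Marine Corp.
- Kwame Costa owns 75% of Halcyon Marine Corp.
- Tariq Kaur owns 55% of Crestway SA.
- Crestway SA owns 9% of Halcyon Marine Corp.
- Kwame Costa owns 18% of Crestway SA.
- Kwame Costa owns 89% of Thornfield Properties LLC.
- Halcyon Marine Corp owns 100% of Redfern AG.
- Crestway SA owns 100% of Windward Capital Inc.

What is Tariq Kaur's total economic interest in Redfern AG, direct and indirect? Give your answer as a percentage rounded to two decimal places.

Tariq reaches Redfern along 2 paths.
Via Crestway → Halcyon: 55% × 9% × 100% = 4.95%.
Via Halcyon: 15% × 100% = 15%.
Total: 4.95% + 15% = 19.95%.

19.95%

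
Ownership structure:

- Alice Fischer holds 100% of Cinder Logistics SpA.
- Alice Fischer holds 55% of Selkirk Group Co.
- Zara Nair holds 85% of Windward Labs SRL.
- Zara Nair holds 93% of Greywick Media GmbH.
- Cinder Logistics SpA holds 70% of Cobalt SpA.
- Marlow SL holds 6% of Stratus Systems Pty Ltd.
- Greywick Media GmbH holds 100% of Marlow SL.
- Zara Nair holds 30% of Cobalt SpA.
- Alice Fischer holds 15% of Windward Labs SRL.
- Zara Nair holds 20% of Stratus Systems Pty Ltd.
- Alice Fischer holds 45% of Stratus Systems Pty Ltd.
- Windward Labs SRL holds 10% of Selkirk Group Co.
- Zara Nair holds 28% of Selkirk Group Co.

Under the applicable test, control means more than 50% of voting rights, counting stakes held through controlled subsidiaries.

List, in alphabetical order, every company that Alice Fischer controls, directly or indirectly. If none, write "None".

Cinder Logistics SpA, Cobalt SpA, Selkirk Group Co

Alice holds 100% of Cinder, so Alice controls Cinder.
Alice holds 55% of Selkirk, so Alice controls Selkirk.
Cinder holds 70% of Cobalt, so Alice controls Cobalt.
No other company's threshold is met.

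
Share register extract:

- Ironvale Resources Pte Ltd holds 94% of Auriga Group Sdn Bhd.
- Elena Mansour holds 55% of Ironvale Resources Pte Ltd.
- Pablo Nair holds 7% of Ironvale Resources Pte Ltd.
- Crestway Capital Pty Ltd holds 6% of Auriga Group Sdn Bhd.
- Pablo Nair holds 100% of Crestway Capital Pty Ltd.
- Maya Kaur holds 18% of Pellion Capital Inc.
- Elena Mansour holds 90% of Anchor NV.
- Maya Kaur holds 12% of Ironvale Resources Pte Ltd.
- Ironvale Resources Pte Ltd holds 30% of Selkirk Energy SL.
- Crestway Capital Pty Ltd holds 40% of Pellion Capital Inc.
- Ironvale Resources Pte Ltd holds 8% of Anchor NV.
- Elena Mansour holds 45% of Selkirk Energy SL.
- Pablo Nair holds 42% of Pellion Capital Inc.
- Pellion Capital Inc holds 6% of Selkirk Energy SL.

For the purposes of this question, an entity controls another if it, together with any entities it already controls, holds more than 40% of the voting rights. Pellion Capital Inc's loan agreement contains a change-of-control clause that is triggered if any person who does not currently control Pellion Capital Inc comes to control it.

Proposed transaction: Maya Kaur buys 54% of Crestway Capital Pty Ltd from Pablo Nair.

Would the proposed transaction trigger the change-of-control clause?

The purchase adds only to Maya's holdings (Pablo's stake shrinks), so Maya is the only person who could newly come to control Pellion.
Maya's largest direct stake is 18% in Pellion, which does not meet the threshold, so Maya controls no company.
In Pellion, Maya's side holds only 18%, not > 40%.
So before the transaction, Maya does not control Pellion.
After the purchase, Maya holds 54% of Crestway directly, and Pablo's stake falls to 46%.
Maya holds 54% of Crestway, so Maya controls Crestway.
Maya and Crestway together hold 18% + 40% = 58% of Pellion, so Maya controls Pellion.
Maya did not control Pellion before and does after, so the clause is triggered.

Yes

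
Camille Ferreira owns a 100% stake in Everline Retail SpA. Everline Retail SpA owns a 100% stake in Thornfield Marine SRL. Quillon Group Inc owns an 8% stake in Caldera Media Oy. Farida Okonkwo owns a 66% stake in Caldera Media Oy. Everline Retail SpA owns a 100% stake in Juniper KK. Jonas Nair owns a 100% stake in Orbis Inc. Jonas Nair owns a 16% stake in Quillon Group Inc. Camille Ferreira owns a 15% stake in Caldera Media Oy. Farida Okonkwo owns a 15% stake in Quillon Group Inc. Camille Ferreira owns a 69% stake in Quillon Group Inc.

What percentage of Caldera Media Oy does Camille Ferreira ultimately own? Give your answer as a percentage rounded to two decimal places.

20.52%

Camille reaches Caldera along 2 paths.
Direct stake: 15% = 15%.
Via Quillon: 69% × 8% = 5.52%.
Total: 15% + 5.52% = 20.52%.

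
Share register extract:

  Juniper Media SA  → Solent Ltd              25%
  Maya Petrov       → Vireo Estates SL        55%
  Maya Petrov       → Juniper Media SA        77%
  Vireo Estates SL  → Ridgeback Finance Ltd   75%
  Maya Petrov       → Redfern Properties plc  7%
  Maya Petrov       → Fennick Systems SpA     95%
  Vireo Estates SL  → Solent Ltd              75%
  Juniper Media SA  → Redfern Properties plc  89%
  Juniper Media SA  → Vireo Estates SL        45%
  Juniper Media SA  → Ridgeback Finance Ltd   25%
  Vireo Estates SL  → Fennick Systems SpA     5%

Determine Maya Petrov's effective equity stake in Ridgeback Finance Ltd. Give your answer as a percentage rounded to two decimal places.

86.49%

Maya reaches Ridgeback along 3 paths.
Via Juniper: 77% × 25% = 19.25%.
Via Vireo: 55% × 75% = 41.25%.
Via Juniper → Vireo: 77% × 45% × 75% = 25.9875%.
Total: 19.25% + 41.25% + 25.9875% = 86.4875%.
Rounded: 86.49%.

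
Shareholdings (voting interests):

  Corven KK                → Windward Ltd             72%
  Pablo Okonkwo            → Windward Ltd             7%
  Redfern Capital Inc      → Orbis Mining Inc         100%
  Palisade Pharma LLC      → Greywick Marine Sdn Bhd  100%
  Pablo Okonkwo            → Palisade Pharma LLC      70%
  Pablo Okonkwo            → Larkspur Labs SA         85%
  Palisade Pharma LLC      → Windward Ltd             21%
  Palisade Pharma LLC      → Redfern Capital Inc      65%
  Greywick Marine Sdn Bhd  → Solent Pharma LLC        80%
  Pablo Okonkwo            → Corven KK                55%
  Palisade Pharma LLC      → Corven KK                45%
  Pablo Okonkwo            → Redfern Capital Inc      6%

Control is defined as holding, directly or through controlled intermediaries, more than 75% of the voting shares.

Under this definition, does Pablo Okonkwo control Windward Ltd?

Pablo holds 85% of Larkspur, so Pablo controls Larkspur.
In Windward, Pablo's side holds only 7%, not > 75%.
So Pablo does not control Windward.

No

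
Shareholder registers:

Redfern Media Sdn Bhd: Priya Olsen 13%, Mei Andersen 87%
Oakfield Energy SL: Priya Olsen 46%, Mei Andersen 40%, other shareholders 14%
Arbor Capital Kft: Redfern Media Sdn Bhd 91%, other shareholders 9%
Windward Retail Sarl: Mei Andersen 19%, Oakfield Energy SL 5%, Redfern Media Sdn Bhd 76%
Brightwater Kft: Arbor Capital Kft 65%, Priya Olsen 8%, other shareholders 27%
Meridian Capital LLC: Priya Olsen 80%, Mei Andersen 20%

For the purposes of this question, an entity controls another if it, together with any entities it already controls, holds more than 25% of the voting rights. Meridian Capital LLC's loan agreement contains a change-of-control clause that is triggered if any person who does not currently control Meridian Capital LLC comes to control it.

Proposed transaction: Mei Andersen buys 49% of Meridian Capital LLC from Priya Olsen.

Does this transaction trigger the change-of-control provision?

The purchase adds only to Mei's holdings (Priya's stake shrinks), so Mei is the only person who could newly come to control Meridian.
Mei holds 87% of Redfern, so Mei controls Redfern.
Mei holds 40% of Oakfield, so Mei controls Oakfield.
Redfern holds 91% of Arbor, so Mei controls Arbor.
Mei and Oakfield and Redfern together hold 19% + 5% + 76% = 100% of Windward, so Mei controls Windward.
Arbor holds 65% of Brightwater, so Mei controls Brightwater.
In Meridian, Mei's side holds only 20%, not > 25%.
So before the transaction, Mei does not control Meridian.
After the purchase, Mei's direct stake in Meridian rises to 20% + 49% = 69%, and Priya's stake falls to 31%.
Mei holds 69% of Meridian, so Mei controls Meridian.
Mei did not control Meridian before and does after, so the clause is triggered.

Yes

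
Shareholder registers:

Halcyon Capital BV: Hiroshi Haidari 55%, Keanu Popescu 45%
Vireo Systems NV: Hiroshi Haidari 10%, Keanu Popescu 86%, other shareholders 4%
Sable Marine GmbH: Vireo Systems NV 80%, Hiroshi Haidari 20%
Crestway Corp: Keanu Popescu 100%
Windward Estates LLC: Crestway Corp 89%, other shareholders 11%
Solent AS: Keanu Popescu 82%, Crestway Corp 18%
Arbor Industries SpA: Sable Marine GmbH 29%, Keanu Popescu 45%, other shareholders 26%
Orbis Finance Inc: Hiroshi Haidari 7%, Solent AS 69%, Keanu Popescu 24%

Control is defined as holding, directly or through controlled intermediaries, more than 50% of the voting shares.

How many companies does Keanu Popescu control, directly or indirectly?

Keanu holds 86% of Vireo, so Keanu controls Vireo.
Vireo holds 80% of Sable, so Keanu controls Sable.
Keanu holds 100% of Crestway, so Keanu controls Crestway.
Crestway holds 89% of Windward, so Keanu controls Windward.
Keanu and Crestway together hold 82% + 18% = 100% of Solent, so Keanu controls Solent.
Sable and Keanu together hold 29% + 45% = 74% of Arbor, so Keanu controls Arbor.
Solent and Keanu together hold 69% + 24% = 93% of Orbis, so Keanu controls Orbis.
No other company's threshold is met.
Keanu controls 7 companies.

7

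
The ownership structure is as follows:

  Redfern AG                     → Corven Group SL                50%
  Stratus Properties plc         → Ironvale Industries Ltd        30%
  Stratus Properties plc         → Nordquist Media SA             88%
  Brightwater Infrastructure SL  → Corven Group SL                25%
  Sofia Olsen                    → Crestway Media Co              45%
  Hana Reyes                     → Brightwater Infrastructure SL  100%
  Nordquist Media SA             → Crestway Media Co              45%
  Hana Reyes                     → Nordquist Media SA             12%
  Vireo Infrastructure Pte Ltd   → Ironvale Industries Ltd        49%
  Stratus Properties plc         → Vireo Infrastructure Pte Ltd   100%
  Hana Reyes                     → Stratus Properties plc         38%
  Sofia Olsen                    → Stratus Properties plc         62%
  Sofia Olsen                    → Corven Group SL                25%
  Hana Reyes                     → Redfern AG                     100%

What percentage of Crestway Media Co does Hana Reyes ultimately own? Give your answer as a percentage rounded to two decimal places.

20.45%

Hana reaches Crestway along 2 paths.
Via Stratus → Nordquist: 38% × 88% × 45% = 15.048%.
Via Nordquist: 12% × 45% = 5.4%.
Total: 15.048% + 5.4% = 20.448%.
Rounded: 20.45%.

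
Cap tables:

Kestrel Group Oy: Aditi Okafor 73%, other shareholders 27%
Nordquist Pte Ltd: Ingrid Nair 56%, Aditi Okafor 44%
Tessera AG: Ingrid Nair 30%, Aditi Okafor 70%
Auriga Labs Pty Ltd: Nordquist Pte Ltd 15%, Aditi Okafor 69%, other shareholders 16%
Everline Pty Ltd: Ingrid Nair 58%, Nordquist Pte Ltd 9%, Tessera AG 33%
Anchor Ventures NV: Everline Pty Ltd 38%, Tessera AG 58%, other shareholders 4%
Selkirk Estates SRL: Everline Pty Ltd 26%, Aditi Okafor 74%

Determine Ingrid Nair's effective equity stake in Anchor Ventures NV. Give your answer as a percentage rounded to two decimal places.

Ingrid reaches Anchor along 4 paths.
Via Everline: 58% × 38% = 22.04%.
Via Nordquist → Everline: 56% × 9% × 38% = 1.9152%.
Via Tessera → Everline: 30% × 33% × 38% = 3.762%.
Via Tessera: 30% × 58% = 17.4%.
Total: 22.04% + 1.9152% + 3.762% + 17.4% = 45.1172%.
Rounded: 45.12%.

45.12%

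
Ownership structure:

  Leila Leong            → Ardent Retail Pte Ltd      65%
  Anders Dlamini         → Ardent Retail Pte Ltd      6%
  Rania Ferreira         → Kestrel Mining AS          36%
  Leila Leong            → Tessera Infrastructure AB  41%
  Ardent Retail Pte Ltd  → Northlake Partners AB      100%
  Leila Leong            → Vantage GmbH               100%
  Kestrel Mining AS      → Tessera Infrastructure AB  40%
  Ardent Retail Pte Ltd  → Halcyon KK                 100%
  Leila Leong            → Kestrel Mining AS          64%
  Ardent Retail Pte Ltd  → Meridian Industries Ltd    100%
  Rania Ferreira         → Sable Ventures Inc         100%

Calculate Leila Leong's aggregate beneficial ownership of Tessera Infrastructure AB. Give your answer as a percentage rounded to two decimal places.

66.60%

Leila reaches Tessera along 2 paths.
Via Kestrel: 64% × 40% = 25.6%.
Direct stake: 41% = 41%.
Total: 25.6% + 41% = 66.6%.
Rounded: 66.60%.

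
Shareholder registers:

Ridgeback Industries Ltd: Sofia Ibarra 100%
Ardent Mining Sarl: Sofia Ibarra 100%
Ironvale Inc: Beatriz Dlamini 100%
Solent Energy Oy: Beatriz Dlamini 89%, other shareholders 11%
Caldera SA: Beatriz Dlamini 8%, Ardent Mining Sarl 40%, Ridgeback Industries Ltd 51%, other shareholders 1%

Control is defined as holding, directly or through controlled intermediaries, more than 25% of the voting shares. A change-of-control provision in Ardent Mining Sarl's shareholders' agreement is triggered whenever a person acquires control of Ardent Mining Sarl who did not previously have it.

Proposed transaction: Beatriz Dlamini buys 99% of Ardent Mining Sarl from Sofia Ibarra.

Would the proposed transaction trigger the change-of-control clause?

Yes

The purchase adds only to Beatriz's holdings (Sofia's stake shrinks), so Beatriz is the only person who could newly come to control Ardent.
Beatriz holds 100% of Ironvale, so Beatriz controls Ironvale.
Beatriz holds 89% of Solent, so Beatriz controls Solent.
Neither Beatriz nor any entity Beatriz controls holds any voting interest in Ardent.
So before the transaction, Beatriz does not control Ardent.
After the purchase, Beatriz holds 99% of Ardent directly, and Sofia's stake falls to 1%.
Beatriz holds 99% of Ardent, so Beatriz controls Ardent.
Beatriz did not control Ardent before and does after, so the clause is triggered.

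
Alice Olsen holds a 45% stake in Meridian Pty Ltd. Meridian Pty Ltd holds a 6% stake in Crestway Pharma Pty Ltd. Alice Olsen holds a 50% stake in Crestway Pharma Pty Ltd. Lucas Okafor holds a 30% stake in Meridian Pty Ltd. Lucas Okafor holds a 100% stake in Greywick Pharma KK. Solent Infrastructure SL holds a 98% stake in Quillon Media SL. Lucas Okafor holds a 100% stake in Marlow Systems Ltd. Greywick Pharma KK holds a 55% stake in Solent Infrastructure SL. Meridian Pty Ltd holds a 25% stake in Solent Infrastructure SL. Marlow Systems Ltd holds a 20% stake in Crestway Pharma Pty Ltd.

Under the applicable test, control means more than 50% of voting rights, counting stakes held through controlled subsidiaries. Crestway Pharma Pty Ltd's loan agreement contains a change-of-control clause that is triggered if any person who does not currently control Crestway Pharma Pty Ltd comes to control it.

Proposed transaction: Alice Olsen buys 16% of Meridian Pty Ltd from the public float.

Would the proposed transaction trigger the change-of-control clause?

The purchase changes only Alice's holdings, so Alice is the only person who could newly come to control Crestway.
Alice's largest direct stake is 50% in Crestway, which does not meet the threshold, so Alice controls no company.
In Crestway, Alice's side holds only 50%, not > 50%.
So before the transaction, Alice does not control Crestway.
After the purchase, Alice's direct stake in Meridian rises to 45% + 16% = 61%.
Alice holds 61% of Meridian, so Alice controls Meridian.
Meridian and Alice together hold 6% + 50% = 56% of Crestway, so Alice controls Crestway.
Alice did not control Crestway before and does after, so the clause is triggered.

Yes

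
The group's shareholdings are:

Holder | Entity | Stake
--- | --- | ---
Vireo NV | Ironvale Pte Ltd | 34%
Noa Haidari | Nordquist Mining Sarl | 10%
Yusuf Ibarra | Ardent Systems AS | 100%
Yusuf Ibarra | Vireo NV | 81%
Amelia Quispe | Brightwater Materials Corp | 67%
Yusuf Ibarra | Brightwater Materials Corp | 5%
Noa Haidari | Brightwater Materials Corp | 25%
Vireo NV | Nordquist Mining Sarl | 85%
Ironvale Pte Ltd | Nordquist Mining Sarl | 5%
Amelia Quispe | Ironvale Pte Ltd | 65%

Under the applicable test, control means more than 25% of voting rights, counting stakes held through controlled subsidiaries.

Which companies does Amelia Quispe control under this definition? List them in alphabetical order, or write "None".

Brightwater Materials Corp, Ironvale Pte Ltd

Amelia holds 67% of Brightwater, so Amelia controls Brightwater.
Amelia holds 65% of Ironvale, so Amelia controls Ironvale.
No other company's threshold is met.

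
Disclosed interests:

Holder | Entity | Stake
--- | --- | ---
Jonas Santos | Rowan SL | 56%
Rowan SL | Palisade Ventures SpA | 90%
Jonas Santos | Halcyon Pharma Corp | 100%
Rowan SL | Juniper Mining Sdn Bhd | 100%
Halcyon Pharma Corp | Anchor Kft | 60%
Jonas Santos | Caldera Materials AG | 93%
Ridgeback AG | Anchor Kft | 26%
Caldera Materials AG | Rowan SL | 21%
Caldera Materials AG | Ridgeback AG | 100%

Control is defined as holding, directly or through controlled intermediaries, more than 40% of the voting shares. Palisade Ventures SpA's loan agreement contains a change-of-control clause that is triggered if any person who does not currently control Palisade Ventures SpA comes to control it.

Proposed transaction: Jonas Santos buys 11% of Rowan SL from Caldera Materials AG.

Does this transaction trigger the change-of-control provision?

The purchase adds only to Jonas's holdings (Caldera's stake shrinks), so Jonas is the only person who could newly come to control Palisade.
Jonas holds 93% of Caldera, so Jonas controls Caldera.
Jonas and Caldera together hold 56% + 21% = 77% of Rowan, so Jonas controls Rowan.
Rowan holds 90% of Palisade, so Jonas controls Palisade.
So Jonas already controls Palisade before the transaction.
After the purchase, Jonas's direct stake in Rowan rises to 56% + 11% = 67%, and Caldera's stake falls to 10%.
Jonas controlled Palisade already, so this is not a new person acquiring control; every other person's position is unchanged or reduced.
No new person acquires control, so the clause is not triggered.

No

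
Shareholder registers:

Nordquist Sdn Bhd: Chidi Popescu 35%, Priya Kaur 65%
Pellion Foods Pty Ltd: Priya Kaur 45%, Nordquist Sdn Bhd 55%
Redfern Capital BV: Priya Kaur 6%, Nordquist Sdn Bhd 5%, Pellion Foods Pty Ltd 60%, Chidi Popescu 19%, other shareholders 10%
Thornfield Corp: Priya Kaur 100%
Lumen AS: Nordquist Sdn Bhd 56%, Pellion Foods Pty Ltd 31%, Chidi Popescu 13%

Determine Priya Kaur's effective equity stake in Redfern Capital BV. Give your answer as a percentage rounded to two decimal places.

Priya reaches Redfern along 4 paths.
Direct stake: 6% = 6%.
Via Nordquist: 65% × 5% = 3.25%.
Via Pellion: 45% × 60% = 27%.
Via Nordquist → Pellion: 65% × 55% × 60% = 21.45%.
Total: 6% + 3.25% + 27% + 21.45% = 57.7%.
Rounded: 57.70%.

57.70%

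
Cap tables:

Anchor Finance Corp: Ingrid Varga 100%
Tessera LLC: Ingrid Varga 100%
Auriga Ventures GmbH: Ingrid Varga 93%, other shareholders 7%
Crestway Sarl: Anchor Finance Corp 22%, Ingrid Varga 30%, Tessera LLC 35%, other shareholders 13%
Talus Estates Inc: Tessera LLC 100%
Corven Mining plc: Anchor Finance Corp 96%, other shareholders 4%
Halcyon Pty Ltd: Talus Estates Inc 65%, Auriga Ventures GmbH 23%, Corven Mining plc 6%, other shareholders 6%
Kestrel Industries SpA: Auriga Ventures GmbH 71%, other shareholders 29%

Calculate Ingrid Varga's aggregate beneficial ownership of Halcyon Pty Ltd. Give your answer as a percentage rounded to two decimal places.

92.15%

Ingrid reaches Halcyon along 3 paths.
Via Tessera → Talus: 100% × 100% × 65% = 65%.
Via Auriga: 93% × 23% = 21.39%.
Via Anchor → Corven: 100% × 96% × 6% = 5.76%.
Total: 65% + 21.39% + 5.76% = 92.15%.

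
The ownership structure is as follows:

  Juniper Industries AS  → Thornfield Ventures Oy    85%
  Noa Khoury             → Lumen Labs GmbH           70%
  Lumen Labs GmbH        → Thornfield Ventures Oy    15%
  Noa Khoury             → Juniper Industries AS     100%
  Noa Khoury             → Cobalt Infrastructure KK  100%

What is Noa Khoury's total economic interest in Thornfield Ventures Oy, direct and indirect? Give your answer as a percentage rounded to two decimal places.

95.50%

Noa reaches Thornfield along 2 paths.
Via Lumen: 70% × 15% = 10.5%.
Via Juniper: 100% × 85% = 85%.
Total: 10.5% + 85% = 95.5%.
Rounded: 95.50%.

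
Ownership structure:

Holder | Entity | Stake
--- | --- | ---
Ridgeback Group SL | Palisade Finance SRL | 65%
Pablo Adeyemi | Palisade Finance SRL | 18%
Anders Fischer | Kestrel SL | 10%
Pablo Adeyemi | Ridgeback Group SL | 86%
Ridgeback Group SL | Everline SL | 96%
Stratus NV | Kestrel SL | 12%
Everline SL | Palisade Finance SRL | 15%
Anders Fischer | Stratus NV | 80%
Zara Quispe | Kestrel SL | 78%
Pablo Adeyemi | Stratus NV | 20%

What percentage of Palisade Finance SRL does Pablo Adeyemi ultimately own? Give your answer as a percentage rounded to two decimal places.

Pablo reaches Palisade along 3 paths.
Direct stake: 18% = 18%.
Via Ridgeback: 86% × 65% = 55.9%.
Via Ridgeback → Everline: 86% × 96% × 15% = 12.384%.
Total: 18% + 55.9% + 12.384% = 86.284%.
Rounded: 86.28%.

86.28%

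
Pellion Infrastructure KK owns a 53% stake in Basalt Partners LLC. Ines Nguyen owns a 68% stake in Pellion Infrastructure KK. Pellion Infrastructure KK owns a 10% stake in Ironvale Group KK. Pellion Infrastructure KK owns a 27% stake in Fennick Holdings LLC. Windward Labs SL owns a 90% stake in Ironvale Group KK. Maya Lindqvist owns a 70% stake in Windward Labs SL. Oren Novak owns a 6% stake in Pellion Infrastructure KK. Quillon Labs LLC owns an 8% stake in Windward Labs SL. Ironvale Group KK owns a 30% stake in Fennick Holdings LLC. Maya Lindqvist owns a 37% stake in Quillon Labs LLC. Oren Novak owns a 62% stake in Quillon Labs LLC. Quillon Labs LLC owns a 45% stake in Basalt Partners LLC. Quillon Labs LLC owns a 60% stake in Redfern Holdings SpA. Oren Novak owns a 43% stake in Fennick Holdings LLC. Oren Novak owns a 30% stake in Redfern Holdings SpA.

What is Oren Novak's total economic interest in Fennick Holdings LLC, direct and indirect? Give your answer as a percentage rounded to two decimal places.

46.14%

Oren reaches Fennick along 4 paths.
Direct stake: 43% = 43%.
Via Pellion: 6% × 27% = 1.62%.
Via Quillon → Windward → Ironvale: 62% × 8% × 90% × 30% = 1.3392%.
Via Pellion → Ironvale: 6% × 10% × 30% = 0.18%.
Total: 43% + 1.62% + 1.3392% + 0.18% = 46.1392%.
Rounded: 46.14%.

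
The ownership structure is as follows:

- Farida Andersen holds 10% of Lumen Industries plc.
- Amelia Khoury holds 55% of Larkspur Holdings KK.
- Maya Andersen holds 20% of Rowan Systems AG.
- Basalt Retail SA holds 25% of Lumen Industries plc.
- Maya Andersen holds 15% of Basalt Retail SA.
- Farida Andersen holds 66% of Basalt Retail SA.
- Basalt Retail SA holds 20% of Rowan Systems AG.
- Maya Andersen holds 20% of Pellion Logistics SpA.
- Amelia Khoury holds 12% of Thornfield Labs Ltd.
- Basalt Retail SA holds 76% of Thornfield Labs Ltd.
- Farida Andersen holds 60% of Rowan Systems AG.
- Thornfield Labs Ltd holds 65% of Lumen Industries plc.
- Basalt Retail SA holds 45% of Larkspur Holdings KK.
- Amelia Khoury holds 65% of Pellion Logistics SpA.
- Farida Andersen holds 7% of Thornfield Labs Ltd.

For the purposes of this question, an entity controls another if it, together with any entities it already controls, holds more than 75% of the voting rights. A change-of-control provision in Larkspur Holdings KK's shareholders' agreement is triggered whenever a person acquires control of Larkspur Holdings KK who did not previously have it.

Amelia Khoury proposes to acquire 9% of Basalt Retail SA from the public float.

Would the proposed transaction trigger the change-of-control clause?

No

The purchase changes only Amelia's holdings, so Amelia is the only person who could newly come to control Larkspur.
Amelia's largest direct stake is 65% in Pellion, which does not meet the threshold, so Amelia controls no company.
In Larkspur, Amelia's side holds only 55%, not > 75%.
So before the transaction, Amelia does not control Larkspur.
After the purchase, Amelia holds 9% of Basalt directly.
Amelia's side now holds 9% of Basalt, not > 75%, so Amelia still does not control Basalt.
After the transaction, Amelia's side holds 55% of Larkspur, not > 75%, so Amelia still does not control Larkspur.
No new person acquires control, so the clause is not triggered.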